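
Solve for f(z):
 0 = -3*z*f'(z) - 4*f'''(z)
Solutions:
 f(z) = C1 + Integral(C2*airyai(-6^(1/3)*z/2) + C3*airybi(-6^(1/3)*z/2), z)


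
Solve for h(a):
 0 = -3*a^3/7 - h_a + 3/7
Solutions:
 h(a) = C1 - 3*a^4/28 + 3*a/7


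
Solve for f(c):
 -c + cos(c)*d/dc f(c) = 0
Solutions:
 f(c) = C1 + Integral(c/cos(c), c)


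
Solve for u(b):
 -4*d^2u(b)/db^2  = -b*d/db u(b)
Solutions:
 u(b) = C1 + C2*erfi(sqrt(2)*b/4)


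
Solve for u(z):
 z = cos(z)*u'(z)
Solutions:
 u(z) = C1 + Integral(z/cos(z), z)


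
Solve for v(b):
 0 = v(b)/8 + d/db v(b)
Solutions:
 v(b) = C1*exp(-b/8)


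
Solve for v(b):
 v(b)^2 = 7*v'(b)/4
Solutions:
 v(b) = -7/(C1 + 4*b)


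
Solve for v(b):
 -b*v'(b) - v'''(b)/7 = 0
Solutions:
 v(b) = C1 + Integral(C2*airyai(-7^(1/3)*b) + C3*airybi(-7^(1/3)*b), b)


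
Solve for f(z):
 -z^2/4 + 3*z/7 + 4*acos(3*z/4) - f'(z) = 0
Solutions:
 f(z) = C1 - z^3/12 + 3*z^2/14 + 4*z*acos(3*z/4) - 4*sqrt(16 - 9*z^2)/3


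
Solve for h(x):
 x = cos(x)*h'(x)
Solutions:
 h(x) = C1 + Integral(x/cos(x), x)


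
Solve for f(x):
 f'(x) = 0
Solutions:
 f(x) = C1


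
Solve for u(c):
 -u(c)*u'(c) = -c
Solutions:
 u(c) = -sqrt(C1 + c^2)
 u(c) = sqrt(C1 + c^2)


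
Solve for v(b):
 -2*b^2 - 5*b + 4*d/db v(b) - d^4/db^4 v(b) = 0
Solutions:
 v(b) = C1 + C4*exp(2^(2/3)*b) + b^3/6 + 5*b^2/8 + (C2*sin(2^(2/3)*sqrt(3)*b/2) + C3*cos(2^(2/3)*sqrt(3)*b/2))*exp(-2^(2/3)*b/2)


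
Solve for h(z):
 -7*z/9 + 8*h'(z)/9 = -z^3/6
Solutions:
 h(z) = C1 - 3*z^4/64 + 7*z^2/16


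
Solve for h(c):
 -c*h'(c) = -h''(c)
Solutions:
 h(c) = C1 + C2*erfi(sqrt(2)*c/2)


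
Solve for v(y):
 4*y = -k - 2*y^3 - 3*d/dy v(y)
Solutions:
 v(y) = C1 - k*y/3 - y^4/6 - 2*y^2/3


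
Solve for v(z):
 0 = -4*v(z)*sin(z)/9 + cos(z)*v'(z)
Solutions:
 v(z) = C1/cos(z)^(4/9)


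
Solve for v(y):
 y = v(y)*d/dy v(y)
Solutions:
 v(y) = -sqrt(C1 + y^2)
 v(y) = sqrt(C1 + y^2)


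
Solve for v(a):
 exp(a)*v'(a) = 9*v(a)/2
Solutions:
 v(a) = C1*exp(-9*exp(-a)/2)


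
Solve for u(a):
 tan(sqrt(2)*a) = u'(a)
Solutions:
 u(a) = C1 - sqrt(2)*log(cos(sqrt(2)*a))/2


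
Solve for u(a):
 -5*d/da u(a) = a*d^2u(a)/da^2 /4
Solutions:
 u(a) = C1 + C2/a^19


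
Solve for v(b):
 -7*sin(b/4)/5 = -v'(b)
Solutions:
 v(b) = C1 - 28*cos(b/4)/5


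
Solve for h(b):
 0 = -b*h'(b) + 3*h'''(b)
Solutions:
 h(b) = C1 + Integral(C2*airyai(3^(2/3)*b/3) + C3*airybi(3^(2/3)*b/3), b)


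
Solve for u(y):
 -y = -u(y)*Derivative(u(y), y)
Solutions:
 u(y) = -sqrt(C1 + y^2)
 u(y) = sqrt(C1 + y^2)


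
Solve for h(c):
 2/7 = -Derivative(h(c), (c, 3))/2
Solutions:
 h(c) = C1 + C2*c + C3*c^2 - 2*c^3/21


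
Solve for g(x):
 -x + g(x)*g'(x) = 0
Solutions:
 g(x) = -sqrt(C1 + x^2)
 g(x) = sqrt(C1 + x^2)


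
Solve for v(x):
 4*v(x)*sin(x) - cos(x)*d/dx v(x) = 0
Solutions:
 v(x) = C1/cos(x)^4


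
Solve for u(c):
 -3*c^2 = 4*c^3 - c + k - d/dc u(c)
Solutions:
 u(c) = C1 + c^4 + c^3 - c^2/2 + c*k


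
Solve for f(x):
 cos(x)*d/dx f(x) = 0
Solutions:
 f(x) = C1


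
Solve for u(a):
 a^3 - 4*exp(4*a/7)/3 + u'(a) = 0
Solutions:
 u(a) = C1 - a^4/4 + 7*exp(4*a/7)/3


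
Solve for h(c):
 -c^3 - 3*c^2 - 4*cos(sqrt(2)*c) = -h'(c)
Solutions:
 h(c) = C1 + c^4/4 + c^3 + 2*sqrt(2)*sin(sqrt(2)*c)


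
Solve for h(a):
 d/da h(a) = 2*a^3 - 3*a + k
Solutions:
 h(a) = C1 + a^4/2 - 3*a^2/2 + a*k


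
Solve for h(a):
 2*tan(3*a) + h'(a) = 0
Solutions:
 h(a) = C1 + 2*log(cos(3*a))/3


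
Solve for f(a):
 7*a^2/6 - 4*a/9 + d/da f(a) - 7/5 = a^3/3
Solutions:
 f(a) = C1 + a^4/12 - 7*a^3/18 + 2*a^2/9 + 7*a/5


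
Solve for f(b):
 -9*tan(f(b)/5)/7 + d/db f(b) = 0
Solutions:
 f(b) = -5*asin(C1*exp(9*b/35)) + 5*pi
 f(b) = 5*asin(C1*exp(9*b/35))


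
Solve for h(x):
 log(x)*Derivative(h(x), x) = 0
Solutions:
 h(x) = C1


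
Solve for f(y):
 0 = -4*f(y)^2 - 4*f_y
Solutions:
 f(y) = 1/(C1 + y)


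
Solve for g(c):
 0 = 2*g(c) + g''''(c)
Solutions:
 g(c) = (C1*sin(2^(3/4)*c/2) + C2*cos(2^(3/4)*c/2))*exp(-2^(3/4)*c/2) + (C3*sin(2^(3/4)*c/2) + C4*cos(2^(3/4)*c/2))*exp(2^(3/4)*c/2)


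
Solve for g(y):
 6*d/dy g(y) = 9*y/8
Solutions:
 g(y) = C1 + 3*y^2/32


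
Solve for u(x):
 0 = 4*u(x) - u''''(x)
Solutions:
 u(x) = C1*exp(-sqrt(2)*x) + C2*exp(sqrt(2)*x) + C3*sin(sqrt(2)*x) + C4*cos(sqrt(2)*x)


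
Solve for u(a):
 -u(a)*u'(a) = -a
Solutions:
 u(a) = -sqrt(C1 + a^2)
 u(a) = sqrt(C1 + a^2)


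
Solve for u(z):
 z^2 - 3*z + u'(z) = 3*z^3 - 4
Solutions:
 u(z) = C1 + 3*z^4/4 - z^3/3 + 3*z^2/2 - 4*z


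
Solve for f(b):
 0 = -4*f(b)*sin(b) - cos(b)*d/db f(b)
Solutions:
 f(b) = C1*cos(b)^4


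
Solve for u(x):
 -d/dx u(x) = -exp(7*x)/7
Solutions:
 u(x) = C1 + exp(7*x)/49


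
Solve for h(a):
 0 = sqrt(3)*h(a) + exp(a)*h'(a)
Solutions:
 h(a) = C1*exp(sqrt(3)*exp(-a))


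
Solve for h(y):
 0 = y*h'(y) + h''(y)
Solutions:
 h(y) = C1 + C2*erf(sqrt(2)*y/2)


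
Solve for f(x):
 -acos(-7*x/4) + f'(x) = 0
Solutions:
 f(x) = C1 + x*acos(-7*x/4) + sqrt(16 - 49*x^2)/7


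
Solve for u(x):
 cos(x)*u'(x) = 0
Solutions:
 u(x) = C1


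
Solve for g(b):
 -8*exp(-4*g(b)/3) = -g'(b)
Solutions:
 g(b) = 3*log(-I*(C1 + 32*b/3)^(1/4))
 g(b) = 3*log(I*(C1 + 32*b/3)^(1/4))
 g(b) = 3*log(-(C1 + 32*b/3)^(1/4))
 g(b) = 3*log(C1 + 32*b/3)/4


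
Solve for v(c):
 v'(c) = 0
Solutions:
 v(c) = C1


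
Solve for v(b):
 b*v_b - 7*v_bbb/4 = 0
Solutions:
 v(b) = C1 + Integral(C2*airyai(14^(2/3)*b/7) + C3*airybi(14^(2/3)*b/7), b)


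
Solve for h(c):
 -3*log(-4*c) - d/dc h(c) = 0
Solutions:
 h(c) = C1 - 3*c*log(-c) + 3*c*(1 - 2*log(2))


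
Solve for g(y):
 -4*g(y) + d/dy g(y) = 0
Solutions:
 g(y) = C1*exp(4*y)


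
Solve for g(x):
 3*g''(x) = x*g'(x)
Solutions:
 g(x) = C1 + C2*erfi(sqrt(6)*x/6)


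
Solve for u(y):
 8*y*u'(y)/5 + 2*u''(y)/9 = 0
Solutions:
 u(y) = C1 + C2*erf(3*sqrt(10)*y/5)


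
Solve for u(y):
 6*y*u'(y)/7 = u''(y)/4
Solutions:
 u(y) = C1 + C2*erfi(2*sqrt(21)*y/7)


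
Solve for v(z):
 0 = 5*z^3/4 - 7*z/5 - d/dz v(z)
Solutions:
 v(z) = C1 + 5*z^4/16 - 7*z^2/10


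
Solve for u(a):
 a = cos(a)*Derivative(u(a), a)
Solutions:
 u(a) = C1 + Integral(a/cos(a), a)


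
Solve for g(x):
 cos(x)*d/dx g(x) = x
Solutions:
 g(x) = C1 + Integral(x/cos(x), x)


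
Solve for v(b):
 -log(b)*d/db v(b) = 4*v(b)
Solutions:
 v(b) = C1*exp(-4*li(b))


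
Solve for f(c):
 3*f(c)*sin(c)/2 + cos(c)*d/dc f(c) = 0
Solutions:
 f(c) = C1*cos(c)^(3/2)


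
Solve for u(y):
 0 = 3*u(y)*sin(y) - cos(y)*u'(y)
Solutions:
 u(y) = C1/cos(y)^3


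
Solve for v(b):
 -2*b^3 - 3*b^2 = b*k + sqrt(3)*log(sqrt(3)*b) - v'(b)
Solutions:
 v(b) = C1 + b^4/2 + b^3 + b^2*k/2 + sqrt(3)*b*log(b) - sqrt(3)*b + sqrt(3)*b*log(3)/2


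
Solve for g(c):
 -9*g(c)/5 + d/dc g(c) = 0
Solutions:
 g(c) = C1*exp(9*c/5)


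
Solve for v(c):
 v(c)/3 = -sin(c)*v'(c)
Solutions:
 v(c) = C1*(cos(c) + 1)^(1/6)/(cos(c) - 1)^(1/6)


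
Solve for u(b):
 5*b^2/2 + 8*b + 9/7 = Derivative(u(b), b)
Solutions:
 u(b) = C1 + 5*b^3/6 + 4*b^2 + 9*b/7


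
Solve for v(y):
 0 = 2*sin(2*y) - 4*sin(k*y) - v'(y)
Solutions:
 v(y) = C1 - cos(2*y) + 4*cos(k*y)/k


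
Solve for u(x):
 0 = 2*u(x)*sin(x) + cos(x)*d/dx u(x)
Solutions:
 u(x) = C1*cos(x)^2


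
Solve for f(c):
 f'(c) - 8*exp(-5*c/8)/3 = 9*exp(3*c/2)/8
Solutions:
 f(c) = C1 + 3*exp(3*c/2)/4 - 64*exp(-5*c/8)/15


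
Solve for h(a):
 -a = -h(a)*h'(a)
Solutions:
 h(a) = -sqrt(C1 + a^2)
 h(a) = sqrt(C1 + a^2)


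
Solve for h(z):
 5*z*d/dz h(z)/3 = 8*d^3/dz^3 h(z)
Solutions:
 h(z) = C1 + Integral(C2*airyai(3^(2/3)*5^(1/3)*z/6) + C3*airybi(3^(2/3)*5^(1/3)*z/6), z)


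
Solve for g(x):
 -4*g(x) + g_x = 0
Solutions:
 g(x) = C1*exp(4*x)


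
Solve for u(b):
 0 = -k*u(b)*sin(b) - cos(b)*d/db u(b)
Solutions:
 u(b) = C1*exp(k*log(cos(b)))


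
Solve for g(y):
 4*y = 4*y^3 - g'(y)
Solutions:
 g(y) = C1 + y^4 - 2*y^2


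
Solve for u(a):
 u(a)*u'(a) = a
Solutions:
 u(a) = -sqrt(C1 + a^2)
 u(a) = sqrt(C1 + a^2)


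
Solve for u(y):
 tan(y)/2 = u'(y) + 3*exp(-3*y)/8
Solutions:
 u(y) = C1 + log(tan(y)^2 + 1)/4 + exp(-3*y)/8


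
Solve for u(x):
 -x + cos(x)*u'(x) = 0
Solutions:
 u(x) = C1 + Integral(x/cos(x), x)


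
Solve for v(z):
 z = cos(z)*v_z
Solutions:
 v(z) = C1 + Integral(z/cos(z), z)


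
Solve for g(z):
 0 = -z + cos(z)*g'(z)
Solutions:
 g(z) = C1 + Integral(z/cos(z), z)


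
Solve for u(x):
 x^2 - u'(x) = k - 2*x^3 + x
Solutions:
 u(x) = C1 - k*x + x^4/2 + x^3/3 - x^2/2


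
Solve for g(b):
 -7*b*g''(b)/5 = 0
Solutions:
 g(b) = C1 + C2*b


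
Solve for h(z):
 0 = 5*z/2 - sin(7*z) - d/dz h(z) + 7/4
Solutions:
 h(z) = C1 + 5*z^2/4 + 7*z/4 + cos(7*z)/7


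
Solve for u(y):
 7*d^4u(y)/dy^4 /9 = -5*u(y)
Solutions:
 u(y) = (C1*sin(5^(1/4)*sqrt(6)*7^(3/4)*y/14) + C2*cos(5^(1/4)*sqrt(6)*7^(3/4)*y/14))*exp(-5^(1/4)*sqrt(6)*7^(3/4)*y/14) + (C3*sin(5^(1/4)*sqrt(6)*7^(3/4)*y/14) + C4*cos(5^(1/4)*sqrt(6)*7^(3/4)*y/14))*exp(5^(1/4)*sqrt(6)*7^(3/4)*y/14)


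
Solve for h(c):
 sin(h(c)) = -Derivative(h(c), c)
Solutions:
 h(c) = -acos((-C1 - exp(2*c))/(C1 - exp(2*c))) + 2*pi
 h(c) = acos((-C1 - exp(2*c))/(C1 - exp(2*c)))


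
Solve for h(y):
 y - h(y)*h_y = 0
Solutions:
 h(y) = -sqrt(C1 + y^2)
 h(y) = sqrt(C1 + y^2)


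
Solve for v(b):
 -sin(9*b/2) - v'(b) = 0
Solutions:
 v(b) = C1 + 2*cos(9*b/2)/9


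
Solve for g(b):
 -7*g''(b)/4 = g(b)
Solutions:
 g(b) = C1*sin(2*sqrt(7)*b/7) + C2*cos(2*sqrt(7)*b/7)


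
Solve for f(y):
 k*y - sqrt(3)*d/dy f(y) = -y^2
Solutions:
 f(y) = C1 + sqrt(3)*k*y^2/6 + sqrt(3)*y^3/9


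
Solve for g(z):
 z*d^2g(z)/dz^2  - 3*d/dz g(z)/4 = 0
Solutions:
 g(z) = C1 + C2*z^(7/4)


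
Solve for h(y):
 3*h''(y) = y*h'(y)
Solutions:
 h(y) = C1 + C2*erfi(sqrt(6)*y/6)


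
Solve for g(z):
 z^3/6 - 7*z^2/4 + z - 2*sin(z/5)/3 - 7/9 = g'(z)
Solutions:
 g(z) = C1 + z^4/24 - 7*z^3/12 + z^2/2 - 7*z/9 + 10*cos(z/5)/3


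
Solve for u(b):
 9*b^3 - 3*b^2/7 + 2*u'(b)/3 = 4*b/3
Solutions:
 u(b) = C1 - 27*b^4/8 + 3*b^3/14 + b^2


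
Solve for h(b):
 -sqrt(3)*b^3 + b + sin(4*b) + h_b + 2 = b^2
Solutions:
 h(b) = C1 + sqrt(3)*b^4/4 + b^3/3 - b^2/2 - 2*b + cos(4*b)/4


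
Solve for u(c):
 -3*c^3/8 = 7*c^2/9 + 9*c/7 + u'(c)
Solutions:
 u(c) = C1 - 3*c^4/32 - 7*c^3/27 - 9*c^2/14


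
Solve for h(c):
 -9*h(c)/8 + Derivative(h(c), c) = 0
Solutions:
 h(c) = C1*exp(9*c/8)


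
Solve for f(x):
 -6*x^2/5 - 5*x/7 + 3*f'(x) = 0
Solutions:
 f(x) = C1 + 2*x^3/15 + 5*x^2/42


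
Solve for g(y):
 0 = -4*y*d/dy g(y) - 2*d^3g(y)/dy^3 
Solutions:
 g(y) = C1 + Integral(C2*airyai(-2^(1/3)*y) + C3*airybi(-2^(1/3)*y), y)


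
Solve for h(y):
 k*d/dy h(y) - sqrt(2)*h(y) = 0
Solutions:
 h(y) = C1*exp(sqrt(2)*y/k)


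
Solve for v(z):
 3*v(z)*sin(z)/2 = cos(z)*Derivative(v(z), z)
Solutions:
 v(z) = C1/cos(z)^(3/2)


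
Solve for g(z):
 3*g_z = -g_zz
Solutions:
 g(z) = C1 + C2*exp(-3*z)


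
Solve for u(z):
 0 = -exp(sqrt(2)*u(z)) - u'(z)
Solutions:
 u(z) = sqrt(2)*(2*log(1/(C1 + z)) - log(2))/4


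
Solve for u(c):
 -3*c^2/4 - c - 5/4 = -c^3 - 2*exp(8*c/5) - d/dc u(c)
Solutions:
 u(c) = C1 - c^4/4 + c^3/4 + c^2/2 + 5*c/4 - 5*exp(8*c/5)/4


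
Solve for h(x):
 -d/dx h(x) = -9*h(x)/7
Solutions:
 h(x) = C1*exp(9*x/7)


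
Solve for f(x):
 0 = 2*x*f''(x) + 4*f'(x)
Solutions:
 f(x) = C1 + C2/x


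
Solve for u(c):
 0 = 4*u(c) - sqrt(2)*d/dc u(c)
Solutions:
 u(c) = C1*exp(2*sqrt(2)*c)


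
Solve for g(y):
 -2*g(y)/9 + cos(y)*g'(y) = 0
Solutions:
 g(y) = C1*(sin(y) + 1)^(1/9)/(sin(y) - 1)^(1/9)


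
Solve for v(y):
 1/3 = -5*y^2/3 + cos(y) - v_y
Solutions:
 v(y) = C1 - 5*y^3/9 - y/3 + sin(y)


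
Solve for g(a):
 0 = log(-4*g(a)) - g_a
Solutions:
 -Integral(1/(log(-_y) + 2*log(2)), (_y, g(a))) = C1 - a


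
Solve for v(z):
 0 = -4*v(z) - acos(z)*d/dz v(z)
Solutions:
 v(z) = C1*exp(-4*Integral(1/acos(z), z))


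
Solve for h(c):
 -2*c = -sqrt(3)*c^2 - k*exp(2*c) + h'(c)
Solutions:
 h(c) = C1 + sqrt(3)*c^3/3 - c^2 + k*exp(2*c)/2


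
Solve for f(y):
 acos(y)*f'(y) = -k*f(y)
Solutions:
 f(y) = C1*exp(-k*Integral(1/acos(y), y))


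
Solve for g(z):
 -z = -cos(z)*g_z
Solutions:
 g(z) = C1 + Integral(z/cos(z), z)


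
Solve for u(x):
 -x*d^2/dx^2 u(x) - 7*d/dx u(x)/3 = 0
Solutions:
 u(x) = C1 + C2/x^(4/3)


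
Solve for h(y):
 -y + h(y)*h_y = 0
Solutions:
 h(y) = -sqrt(C1 + y^2)
 h(y) = sqrt(C1 + y^2)


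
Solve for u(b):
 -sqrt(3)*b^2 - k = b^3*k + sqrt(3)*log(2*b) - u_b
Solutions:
 u(b) = C1 + b^4*k/4 + sqrt(3)*b^3/3 + b*k + sqrt(3)*b*log(b) - sqrt(3)*b + sqrt(3)*b*log(2)


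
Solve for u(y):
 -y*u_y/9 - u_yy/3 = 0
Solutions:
 u(y) = C1 + C2*erf(sqrt(6)*y/6)


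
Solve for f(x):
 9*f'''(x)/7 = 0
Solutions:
 f(x) = C1 + C2*x + C3*x^2


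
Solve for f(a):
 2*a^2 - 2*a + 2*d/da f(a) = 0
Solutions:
 f(a) = C1 - a^3/3 + a^2/2


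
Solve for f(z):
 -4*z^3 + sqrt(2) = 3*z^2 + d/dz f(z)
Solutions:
 f(z) = C1 - z^4 - z^3 + sqrt(2)*z


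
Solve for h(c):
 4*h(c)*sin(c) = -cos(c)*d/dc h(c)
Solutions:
 h(c) = C1*cos(c)^4


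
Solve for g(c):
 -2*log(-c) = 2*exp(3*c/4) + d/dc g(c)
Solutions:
 g(c) = C1 - 2*c*log(-c) + 2*c - 8*exp(3*c/4)/3


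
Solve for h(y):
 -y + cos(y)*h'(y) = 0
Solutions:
 h(y) = C1 + Integral(y/cos(y), y)


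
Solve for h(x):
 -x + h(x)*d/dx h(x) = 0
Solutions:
 h(x) = -sqrt(C1 + x^2)
 h(x) = sqrt(C1 + x^2)


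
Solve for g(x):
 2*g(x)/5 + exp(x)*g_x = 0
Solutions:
 g(x) = C1*exp(2*exp(-x)/5)


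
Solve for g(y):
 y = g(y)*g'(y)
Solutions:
 g(y) = -sqrt(C1 + y^2)
 g(y) = sqrt(C1 + y^2)


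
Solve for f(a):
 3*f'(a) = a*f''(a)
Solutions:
 f(a) = C1 + C2*a^4


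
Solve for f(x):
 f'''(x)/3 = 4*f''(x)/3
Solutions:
 f(x) = C1 + C2*x + C3*exp(4*x)


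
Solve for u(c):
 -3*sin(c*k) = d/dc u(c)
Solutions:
 u(c) = C1 + 3*cos(c*k)/k


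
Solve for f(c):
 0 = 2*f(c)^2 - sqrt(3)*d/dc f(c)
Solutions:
 f(c) = -3/(C1 + 2*sqrt(3)*c)


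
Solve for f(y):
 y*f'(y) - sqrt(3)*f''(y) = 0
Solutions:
 f(y) = C1 + C2*erfi(sqrt(2)*3^(3/4)*y/6)


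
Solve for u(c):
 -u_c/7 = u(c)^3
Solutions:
 u(c) = -sqrt(2)*sqrt(-1/(C1 - 7*c))/2
 u(c) = sqrt(2)*sqrt(-1/(C1 - 7*c))/2


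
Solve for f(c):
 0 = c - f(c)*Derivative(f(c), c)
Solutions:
 f(c) = -sqrt(C1 + c^2)
 f(c) = sqrt(C1 + c^2)


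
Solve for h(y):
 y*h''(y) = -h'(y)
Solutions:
 h(y) = C1 + C2*log(y)


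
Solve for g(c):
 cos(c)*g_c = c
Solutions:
 g(c) = C1 + Integral(c/cos(c), c)


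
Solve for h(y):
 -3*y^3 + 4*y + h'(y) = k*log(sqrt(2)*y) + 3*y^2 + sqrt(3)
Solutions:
 h(y) = C1 + k*y*log(y) - k*y + k*y*log(2)/2 + 3*y^4/4 + y^3 - 2*y^2 + sqrt(3)*y


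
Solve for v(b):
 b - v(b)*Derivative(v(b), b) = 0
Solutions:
 v(b) = -sqrt(C1 + b^2)
 v(b) = sqrt(C1 + b^2)


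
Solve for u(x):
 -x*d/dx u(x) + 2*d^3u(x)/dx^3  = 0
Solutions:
 u(x) = C1 + Integral(C2*airyai(2^(2/3)*x/2) + C3*airybi(2^(2/3)*x/2), x)


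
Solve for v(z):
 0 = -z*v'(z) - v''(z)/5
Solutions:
 v(z) = C1 + C2*erf(sqrt(10)*z/2)


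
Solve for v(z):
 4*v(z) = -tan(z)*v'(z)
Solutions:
 v(z) = C1/sin(z)^4


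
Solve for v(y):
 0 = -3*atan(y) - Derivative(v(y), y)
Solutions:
 v(y) = C1 - 3*y*atan(y) + 3*log(y^2 + 1)/2


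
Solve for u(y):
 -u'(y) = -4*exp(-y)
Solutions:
 u(y) = C1 - 4*exp(-y)


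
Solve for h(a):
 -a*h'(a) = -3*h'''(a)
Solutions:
 h(a) = C1 + Integral(C2*airyai(3^(2/3)*a/3) + C3*airybi(3^(2/3)*a/3), a)


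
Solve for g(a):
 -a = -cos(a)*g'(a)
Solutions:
 g(a) = C1 + Integral(a/cos(a), a)


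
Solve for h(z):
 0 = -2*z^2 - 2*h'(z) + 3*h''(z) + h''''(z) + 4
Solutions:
 h(z) = C1 + C2*exp(z*(-(1 + sqrt(2))^(1/3) + (1 + sqrt(2))^(-1/3))/2)*sin(sqrt(3)*z*((1 + sqrt(2))^(-1/3) + (1 + sqrt(2))^(1/3))/2) + C3*exp(z*(-(1 + sqrt(2))^(1/3) + (1 + sqrt(2))^(-1/3))/2)*cos(sqrt(3)*z*((1 + sqrt(2))^(-1/3) + (1 + sqrt(2))^(1/3))/2) + C4*exp(-z*(-(1 + sqrt(2))^(1/3) + (1 + sqrt(2))^(-1/3))) - z^3/3 - 3*z^2/2 - 5*z/2


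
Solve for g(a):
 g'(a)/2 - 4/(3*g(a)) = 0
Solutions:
 g(a) = -sqrt(C1 + 48*a)/3
 g(a) = sqrt(C1 + 48*a)/3


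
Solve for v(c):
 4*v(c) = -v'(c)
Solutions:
 v(c) = C1*exp(-4*c)


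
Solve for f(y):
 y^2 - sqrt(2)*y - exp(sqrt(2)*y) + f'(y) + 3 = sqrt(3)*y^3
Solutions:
 f(y) = C1 + sqrt(3)*y^4/4 - y^3/3 + sqrt(2)*y^2/2 - 3*y + sqrt(2)*exp(sqrt(2)*y)/2


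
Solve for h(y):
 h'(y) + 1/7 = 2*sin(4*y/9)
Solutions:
 h(y) = C1 - y/7 - 9*cos(4*y/9)/2


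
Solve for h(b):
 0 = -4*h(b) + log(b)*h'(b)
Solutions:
 h(b) = C1*exp(4*li(b))


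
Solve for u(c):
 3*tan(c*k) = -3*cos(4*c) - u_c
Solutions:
 u(c) = C1 - 3*Piecewise((-log(cos(c*k))/k, Ne(k, 0)), (0, True)) - 3*sin(4*c)/4


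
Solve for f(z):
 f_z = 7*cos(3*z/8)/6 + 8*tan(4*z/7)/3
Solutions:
 f(z) = C1 - 14*log(cos(4*z/7))/3 + 28*sin(3*z/8)/9


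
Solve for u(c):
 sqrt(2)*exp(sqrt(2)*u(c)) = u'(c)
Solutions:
 u(c) = sqrt(2)*(2*log(-1/(C1 + sqrt(2)*c)) - log(2))/4


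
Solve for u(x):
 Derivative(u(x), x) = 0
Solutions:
 u(x) = C1


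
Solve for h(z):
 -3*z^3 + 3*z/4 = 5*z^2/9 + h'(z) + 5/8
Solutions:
 h(z) = C1 - 3*z^4/4 - 5*z^3/27 + 3*z^2/8 - 5*z/8


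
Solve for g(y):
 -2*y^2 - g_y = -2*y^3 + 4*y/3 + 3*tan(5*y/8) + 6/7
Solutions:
 g(y) = C1 + y^4/2 - 2*y^3/3 - 2*y^2/3 - 6*y/7 + 24*log(cos(5*y/8))/5


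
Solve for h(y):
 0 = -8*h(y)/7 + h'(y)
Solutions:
 h(y) = C1*exp(8*y/7)


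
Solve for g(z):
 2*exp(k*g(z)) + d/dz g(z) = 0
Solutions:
 g(z) = Piecewise((log(1/(C1*k + 2*k*z))/k, Ne(k, 0)), (nan, True))
 g(z) = Piecewise((C1 - 2*z, Eq(k, 0)), (nan, True))


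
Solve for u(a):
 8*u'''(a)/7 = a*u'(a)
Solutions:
 u(a) = C1 + Integral(C2*airyai(7^(1/3)*a/2) + C3*airybi(7^(1/3)*a/2), a)


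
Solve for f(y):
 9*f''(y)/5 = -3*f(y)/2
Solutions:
 f(y) = C1*sin(sqrt(30)*y/6) + C2*cos(sqrt(30)*y/6)


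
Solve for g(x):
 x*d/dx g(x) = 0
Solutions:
 g(x) = C1


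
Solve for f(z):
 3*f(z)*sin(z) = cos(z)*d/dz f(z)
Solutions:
 f(z) = C1/cos(z)^3


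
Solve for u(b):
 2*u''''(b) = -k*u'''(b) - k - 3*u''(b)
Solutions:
 u(b) = C1 + C2*b + C3*exp(b*(-k + sqrt(k^2 - 24))/4) + C4*exp(-b*(k + sqrt(k^2 - 24))/4) - b^2*k/6


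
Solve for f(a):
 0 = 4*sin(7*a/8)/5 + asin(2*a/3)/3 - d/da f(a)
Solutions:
 f(a) = C1 + a*asin(2*a/3)/3 + sqrt(9 - 4*a^2)/6 - 32*cos(7*a/8)/35


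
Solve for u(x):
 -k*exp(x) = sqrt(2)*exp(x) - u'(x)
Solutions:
 u(x) = C1 + k*exp(x) + sqrt(2)*exp(x)


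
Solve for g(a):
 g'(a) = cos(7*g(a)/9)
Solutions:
 -a - 9*log(sin(7*g(a)/9) - 1)/14 + 9*log(sin(7*g(a)/9) + 1)/14 = C1


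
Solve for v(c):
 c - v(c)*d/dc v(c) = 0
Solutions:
 v(c) = -sqrt(C1 + c^2)
 v(c) = sqrt(C1 + c^2)


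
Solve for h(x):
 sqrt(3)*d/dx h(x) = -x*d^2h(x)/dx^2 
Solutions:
 h(x) = C1 + C2*x^(1 - sqrt(3))


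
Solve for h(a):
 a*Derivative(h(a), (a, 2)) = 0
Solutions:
 h(a) = C1 + C2*a


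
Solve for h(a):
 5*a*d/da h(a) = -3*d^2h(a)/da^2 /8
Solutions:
 h(a) = C1 + C2*erf(2*sqrt(15)*a/3)


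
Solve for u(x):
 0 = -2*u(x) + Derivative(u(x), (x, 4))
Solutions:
 u(x) = C1*exp(-2^(1/4)*x) + C2*exp(2^(1/4)*x) + C3*sin(2^(1/4)*x) + C4*cos(2^(1/4)*x)


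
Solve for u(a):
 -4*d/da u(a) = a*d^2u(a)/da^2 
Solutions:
 u(a) = C1 + C2/a^3


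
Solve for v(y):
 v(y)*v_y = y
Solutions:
 v(y) = -sqrt(C1 + y^2)
 v(y) = sqrt(C1 + y^2)


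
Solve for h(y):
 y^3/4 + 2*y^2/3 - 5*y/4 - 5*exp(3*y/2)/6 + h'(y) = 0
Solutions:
 h(y) = C1 - y^4/16 - 2*y^3/9 + 5*y^2/8 + 5*exp(3*y/2)/9


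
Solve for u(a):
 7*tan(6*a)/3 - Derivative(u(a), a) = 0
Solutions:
 u(a) = C1 - 7*log(cos(6*a))/18


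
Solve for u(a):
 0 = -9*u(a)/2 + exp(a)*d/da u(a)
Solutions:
 u(a) = C1*exp(-9*exp(-a)/2)


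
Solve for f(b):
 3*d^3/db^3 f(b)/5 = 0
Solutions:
 f(b) = C1 + C2*b + C3*b^2


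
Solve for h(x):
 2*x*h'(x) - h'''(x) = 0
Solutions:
 h(x) = C1 + Integral(C2*airyai(2^(1/3)*x) + C3*airybi(2^(1/3)*x), x)


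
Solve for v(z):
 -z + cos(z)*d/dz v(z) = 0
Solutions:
 v(z) = C1 + Integral(z/cos(z), z)


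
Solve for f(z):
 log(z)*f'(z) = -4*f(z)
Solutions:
 f(z) = C1*exp(-4*li(z))


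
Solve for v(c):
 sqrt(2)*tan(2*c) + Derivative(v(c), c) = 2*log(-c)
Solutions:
 v(c) = C1 + 2*c*log(-c) - 2*c + sqrt(2)*log(cos(2*c))/2


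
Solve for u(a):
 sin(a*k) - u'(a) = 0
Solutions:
 u(a) = C1 - cos(a*k)/k


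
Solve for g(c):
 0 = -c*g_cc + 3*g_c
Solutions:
 g(c) = C1 + C2*c^4


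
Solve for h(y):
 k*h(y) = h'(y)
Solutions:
 h(y) = C1*exp(k*y)


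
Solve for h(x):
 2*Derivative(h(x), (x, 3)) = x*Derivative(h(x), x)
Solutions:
 h(x) = C1 + Integral(C2*airyai(2^(2/3)*x/2) + C3*airybi(2^(2/3)*x/2), x)


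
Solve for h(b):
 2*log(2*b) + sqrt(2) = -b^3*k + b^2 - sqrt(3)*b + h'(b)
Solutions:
 h(b) = C1 + b^4*k/4 - b^3/3 + sqrt(3)*b^2/2 + 2*b*log(b) - 2*b + b*log(4) + sqrt(2)*b


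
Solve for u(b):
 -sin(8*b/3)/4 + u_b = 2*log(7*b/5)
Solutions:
 u(b) = C1 + 2*b*log(b) - 2*b*log(5) - 2*b + 2*b*log(7) - 3*cos(8*b/3)/32


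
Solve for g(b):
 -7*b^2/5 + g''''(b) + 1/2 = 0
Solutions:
 g(b) = C1 + C2*b + C3*b^2 + C4*b^3 + 7*b^6/1800 - b^4/48


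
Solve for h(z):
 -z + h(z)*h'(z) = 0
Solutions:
 h(z) = -sqrt(C1 + z^2)
 h(z) = sqrt(C1 + z^2)


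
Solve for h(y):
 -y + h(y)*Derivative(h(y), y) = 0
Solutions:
 h(y) = -sqrt(C1 + y^2)
 h(y) = sqrt(C1 + y^2)


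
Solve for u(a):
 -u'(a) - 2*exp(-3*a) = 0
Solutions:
 u(a) = C1 + 2*exp(-3*a)/3


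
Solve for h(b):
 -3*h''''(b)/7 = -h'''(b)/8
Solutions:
 h(b) = C1 + C2*b + C3*b^2 + C4*exp(7*b/24)


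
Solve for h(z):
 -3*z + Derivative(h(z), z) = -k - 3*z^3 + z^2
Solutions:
 h(z) = C1 - k*z - 3*z^4/4 + z^3/3 + 3*z^2/2


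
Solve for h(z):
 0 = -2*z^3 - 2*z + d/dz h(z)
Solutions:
 h(z) = C1 + z^4/2 + z^2


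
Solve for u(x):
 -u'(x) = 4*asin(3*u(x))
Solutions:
 Integral(1/asin(3*_y), (_y, u(x))) = C1 - 4*x


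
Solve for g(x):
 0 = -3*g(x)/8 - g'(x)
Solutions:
 g(x) = C1*exp(-3*x/8)


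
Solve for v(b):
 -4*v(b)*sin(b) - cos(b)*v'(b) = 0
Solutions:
 v(b) = C1*cos(b)^4


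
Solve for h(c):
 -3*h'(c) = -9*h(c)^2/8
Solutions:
 h(c) = -8/(C1 + 3*c)


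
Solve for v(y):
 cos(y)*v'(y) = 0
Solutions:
 v(y) = C1


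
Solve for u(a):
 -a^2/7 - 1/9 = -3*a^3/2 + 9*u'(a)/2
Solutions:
 u(a) = C1 + a^4/12 - 2*a^3/189 - 2*a/81


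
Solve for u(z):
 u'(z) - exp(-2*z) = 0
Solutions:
 u(z) = C1 - exp(-2*z)/2


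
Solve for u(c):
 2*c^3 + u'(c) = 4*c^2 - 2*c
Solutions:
 u(c) = C1 - c^4/2 + 4*c^3/3 - c^2


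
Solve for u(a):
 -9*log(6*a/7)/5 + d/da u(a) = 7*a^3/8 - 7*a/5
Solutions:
 u(a) = C1 + 7*a^4/32 - 7*a^2/10 + 9*a*log(a)/5 - 9*a*log(7)/5 - 9*a/5 + 9*a*log(6)/5


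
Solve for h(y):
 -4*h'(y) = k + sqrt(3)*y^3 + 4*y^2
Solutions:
 h(y) = C1 - k*y/4 - sqrt(3)*y^4/16 - y^3/3


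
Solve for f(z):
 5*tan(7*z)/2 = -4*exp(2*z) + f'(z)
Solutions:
 f(z) = C1 + 2*exp(2*z) - 5*log(cos(7*z))/14


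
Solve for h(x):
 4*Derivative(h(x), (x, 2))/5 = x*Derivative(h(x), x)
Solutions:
 h(x) = C1 + C2*erfi(sqrt(10)*x/4)


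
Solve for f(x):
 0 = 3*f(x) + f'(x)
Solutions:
 f(x) = C1*exp(-3*x)


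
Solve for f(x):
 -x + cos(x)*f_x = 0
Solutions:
 f(x) = C1 + Integral(x/cos(x), x)


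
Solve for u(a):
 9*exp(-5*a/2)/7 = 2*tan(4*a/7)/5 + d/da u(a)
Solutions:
 u(a) = C1 - 7*log(tan(4*a/7)^2 + 1)/20 - 18*exp(-5*a/2)/35


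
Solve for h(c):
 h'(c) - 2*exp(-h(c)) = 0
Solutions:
 h(c) = log(C1 + 2*c)


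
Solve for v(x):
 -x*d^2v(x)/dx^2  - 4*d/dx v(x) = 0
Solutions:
 v(x) = C1 + C2/x^3


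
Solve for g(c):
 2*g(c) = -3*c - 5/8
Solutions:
 g(c) = -3*c/2 - 5/16


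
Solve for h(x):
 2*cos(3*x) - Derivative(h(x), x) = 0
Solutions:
 h(x) = C1 + 2*sin(3*x)/3


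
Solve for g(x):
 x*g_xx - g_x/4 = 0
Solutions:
 g(x) = C1 + C2*x^(5/4)


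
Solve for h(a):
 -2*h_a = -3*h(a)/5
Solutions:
 h(a) = C1*exp(3*a/10)


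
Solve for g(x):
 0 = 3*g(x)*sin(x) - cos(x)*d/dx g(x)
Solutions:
 g(x) = C1/cos(x)^3


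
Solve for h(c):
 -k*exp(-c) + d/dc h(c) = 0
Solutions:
 h(c) = C1 - k*exp(-c)


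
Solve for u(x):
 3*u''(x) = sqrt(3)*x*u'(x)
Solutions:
 u(x) = C1 + C2*erfi(sqrt(2)*3^(3/4)*x/6)


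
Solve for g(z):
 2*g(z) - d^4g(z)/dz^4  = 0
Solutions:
 g(z) = C1*exp(-2^(1/4)*z) + C2*exp(2^(1/4)*z) + C3*sin(2^(1/4)*z) + C4*cos(2^(1/4)*z)


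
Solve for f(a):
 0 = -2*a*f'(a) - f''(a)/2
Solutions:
 f(a) = C1 + C2*erf(sqrt(2)*a)


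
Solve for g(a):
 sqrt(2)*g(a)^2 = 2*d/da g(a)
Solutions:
 g(a) = -2/(C1 + sqrt(2)*a)


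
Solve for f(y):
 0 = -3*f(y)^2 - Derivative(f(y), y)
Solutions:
 f(y) = 1/(C1 + 3*y)


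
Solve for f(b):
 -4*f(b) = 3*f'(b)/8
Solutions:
 f(b) = C1*exp(-32*b/3)


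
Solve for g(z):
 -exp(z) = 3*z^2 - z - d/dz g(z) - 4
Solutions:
 g(z) = C1 + z^3 - z^2/2 - 4*z + exp(z)


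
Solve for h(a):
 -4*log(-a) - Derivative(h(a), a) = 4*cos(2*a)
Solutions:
 h(a) = C1 - 4*a*log(-a) + 4*a - 2*sin(2*a)


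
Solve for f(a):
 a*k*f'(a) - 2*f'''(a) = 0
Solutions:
 f(a) = C1 + Integral(C2*airyai(2^(2/3)*a*k^(1/3)/2) + C3*airybi(2^(2/3)*a*k^(1/3)/2), a)


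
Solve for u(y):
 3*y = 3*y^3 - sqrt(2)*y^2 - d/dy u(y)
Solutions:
 u(y) = C1 + 3*y^4/4 - sqrt(2)*y^3/3 - 3*y^2/2


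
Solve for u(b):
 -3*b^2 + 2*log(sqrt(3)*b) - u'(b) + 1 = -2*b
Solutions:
 u(b) = C1 - b^3 + b^2 + 2*b*log(b) - b + b*log(3)


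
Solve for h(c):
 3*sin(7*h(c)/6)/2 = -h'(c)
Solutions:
 3*c/2 + 3*log(cos(7*h(c)/6) - 1)/7 - 3*log(cos(7*h(c)/6) + 1)/7 = C1


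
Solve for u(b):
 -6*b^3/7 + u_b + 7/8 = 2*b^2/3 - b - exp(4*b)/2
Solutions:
 u(b) = C1 + 3*b^4/14 + 2*b^3/9 - b^2/2 - 7*b/8 - exp(4*b)/8


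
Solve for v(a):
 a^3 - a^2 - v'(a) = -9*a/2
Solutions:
 v(a) = C1 + a^4/4 - a^3/3 + 9*a^2/4


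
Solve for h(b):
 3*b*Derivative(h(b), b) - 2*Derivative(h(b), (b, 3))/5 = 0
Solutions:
 h(b) = C1 + Integral(C2*airyai(15^(1/3)*2^(2/3)*b/2) + C3*airybi(15^(1/3)*2^(2/3)*b/2), b)


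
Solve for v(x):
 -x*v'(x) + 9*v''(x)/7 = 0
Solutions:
 v(x) = C1 + C2*erfi(sqrt(14)*x/6)


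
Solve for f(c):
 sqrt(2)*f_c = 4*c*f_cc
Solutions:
 f(c) = C1 + C2*c^(sqrt(2)/4 + 1)


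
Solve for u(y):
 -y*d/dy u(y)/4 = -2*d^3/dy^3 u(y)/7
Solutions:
 u(y) = C1 + Integral(C2*airyai(7^(1/3)*y/2) + C3*airybi(7^(1/3)*y/2), y)


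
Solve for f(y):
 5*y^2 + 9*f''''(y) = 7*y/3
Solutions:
 f(y) = C1 + C2*y + C3*y^2 + C4*y^3 - y^6/648 + 7*y^5/3240


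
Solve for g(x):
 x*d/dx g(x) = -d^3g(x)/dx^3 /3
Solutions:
 g(x) = C1 + Integral(C2*airyai(-3^(1/3)*x) + C3*airybi(-3^(1/3)*x), x)


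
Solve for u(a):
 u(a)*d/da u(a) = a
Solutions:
 u(a) = -sqrt(C1 + a^2)
 u(a) = sqrt(C1 + a^2)


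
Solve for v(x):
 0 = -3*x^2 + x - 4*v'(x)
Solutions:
 v(x) = C1 - x^3/4 + x^2/8


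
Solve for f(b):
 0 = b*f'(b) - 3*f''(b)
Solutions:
 f(b) = C1 + C2*erfi(sqrt(6)*b/6)


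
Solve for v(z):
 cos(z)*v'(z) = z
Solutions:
 v(z) = C1 + Integral(z/cos(z), z)


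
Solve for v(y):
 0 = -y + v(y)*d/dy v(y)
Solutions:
 v(y) = -sqrt(C1 + y^2)
 v(y) = sqrt(C1 + y^2)


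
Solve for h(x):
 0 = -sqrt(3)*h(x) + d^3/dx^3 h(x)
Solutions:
 h(x) = C3*exp(3^(1/6)*x) + (C1*sin(3^(2/3)*x/2) + C2*cos(3^(2/3)*x/2))*exp(-3^(1/6)*x/2)


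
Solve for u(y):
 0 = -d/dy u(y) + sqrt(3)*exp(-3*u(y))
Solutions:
 u(y) = log(C1 + 3*sqrt(3)*y)/3
 u(y) = log((-3^(1/3) - 3^(5/6)*I)*(C1 + sqrt(3)*y)^(1/3)/2)
 u(y) = log((-3^(1/3) + 3^(5/6)*I)*(C1 + sqrt(3)*y)^(1/3)/2)


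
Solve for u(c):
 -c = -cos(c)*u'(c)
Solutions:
 u(c) = C1 + Integral(c/cos(c), c)


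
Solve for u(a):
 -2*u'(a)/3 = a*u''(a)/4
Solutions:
 u(a) = C1 + C2/a^(5/3)


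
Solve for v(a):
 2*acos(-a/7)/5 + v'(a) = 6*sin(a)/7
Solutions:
 v(a) = C1 - 2*a*acos(-a/7)/5 - 2*sqrt(49 - a^2)/5 - 6*cos(a)/7


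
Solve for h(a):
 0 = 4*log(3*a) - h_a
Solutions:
 h(a) = C1 + 4*a*log(a) - 4*a + a*log(81)


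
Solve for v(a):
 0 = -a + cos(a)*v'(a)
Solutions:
 v(a) = C1 + Integral(a/cos(a), a)


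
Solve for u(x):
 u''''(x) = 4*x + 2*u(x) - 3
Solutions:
 u(x) = C1*exp(-2^(1/4)*x) + C2*exp(2^(1/4)*x) + C3*sin(2^(1/4)*x) + C4*cos(2^(1/4)*x) - 2*x + 3/2


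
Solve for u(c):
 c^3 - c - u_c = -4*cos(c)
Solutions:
 u(c) = C1 + c^4/4 - c^2/2 + 4*sin(c)


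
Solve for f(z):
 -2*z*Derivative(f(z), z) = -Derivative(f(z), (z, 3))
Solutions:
 f(z) = C1 + Integral(C2*airyai(2^(1/3)*z) + C3*airybi(2^(1/3)*z), z)


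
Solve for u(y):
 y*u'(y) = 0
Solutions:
 u(y) = C1


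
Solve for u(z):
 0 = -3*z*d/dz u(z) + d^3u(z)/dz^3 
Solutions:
 u(z) = C1 + Integral(C2*airyai(3^(1/3)*z) + C3*airybi(3^(1/3)*z), z)


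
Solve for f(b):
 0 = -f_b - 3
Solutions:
 f(b) = C1 - 3*b


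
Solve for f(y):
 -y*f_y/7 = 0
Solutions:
 f(y) = C1


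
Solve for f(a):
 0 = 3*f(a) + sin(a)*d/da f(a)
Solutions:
 f(a) = C1*(cos(a) + 1)^(3/2)/(cos(a) - 1)^(3/2)


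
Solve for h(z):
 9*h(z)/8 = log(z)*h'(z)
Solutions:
 h(z) = C1*exp(9*li(z)/8)


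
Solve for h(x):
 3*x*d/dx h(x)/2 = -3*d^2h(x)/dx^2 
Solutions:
 h(x) = C1 + C2*erf(x/2)


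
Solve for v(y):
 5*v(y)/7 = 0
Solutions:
 v(y) = 0


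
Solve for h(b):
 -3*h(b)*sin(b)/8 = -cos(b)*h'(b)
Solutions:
 h(b) = C1/cos(b)^(3/8)


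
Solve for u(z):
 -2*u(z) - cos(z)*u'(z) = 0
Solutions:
 u(z) = C1*(sin(z) - 1)/(sin(z) + 1)


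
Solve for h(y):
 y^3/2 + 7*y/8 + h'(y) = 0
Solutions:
 h(y) = C1 - y^4/8 - 7*y^2/16


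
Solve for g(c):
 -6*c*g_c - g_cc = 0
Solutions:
 g(c) = C1 + C2*erf(sqrt(3)*c)


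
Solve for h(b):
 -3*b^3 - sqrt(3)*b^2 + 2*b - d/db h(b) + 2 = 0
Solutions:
 h(b) = C1 - 3*b^4/4 - sqrt(3)*b^3/3 + b^2 + 2*b


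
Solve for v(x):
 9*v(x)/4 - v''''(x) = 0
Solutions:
 v(x) = C1*exp(-sqrt(6)*x/2) + C2*exp(sqrt(6)*x/2) + C3*sin(sqrt(6)*x/2) + C4*cos(sqrt(6)*x/2)


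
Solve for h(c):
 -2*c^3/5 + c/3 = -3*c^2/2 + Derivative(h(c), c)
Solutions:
 h(c) = C1 - c^4/10 + c^3/2 + c^2/6


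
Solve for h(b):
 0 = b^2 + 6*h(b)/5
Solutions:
 h(b) = -5*b^2/6


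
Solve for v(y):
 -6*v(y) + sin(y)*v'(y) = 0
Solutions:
 v(y) = C1*(cos(y)^3 - 3*cos(y)^2 + 3*cos(y) - 1)/(cos(y)^3 + 3*cos(y)^2 + 3*cos(y) + 1)


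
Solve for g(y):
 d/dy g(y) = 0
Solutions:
 g(y) = C1


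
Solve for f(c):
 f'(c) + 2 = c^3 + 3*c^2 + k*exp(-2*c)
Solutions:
 f(c) = C1 + c^4/4 + c^3 - 2*c - k*exp(-2*c)/2


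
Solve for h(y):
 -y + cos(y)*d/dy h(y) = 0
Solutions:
 h(y) = C1 + Integral(y/cos(y), y)


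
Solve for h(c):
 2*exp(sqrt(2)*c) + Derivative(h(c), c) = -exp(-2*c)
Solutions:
 h(c) = C1 - sqrt(2)*exp(sqrt(2)*c) + exp(-2*c)/2


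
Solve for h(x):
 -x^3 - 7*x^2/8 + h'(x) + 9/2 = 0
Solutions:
 h(x) = C1 + x^4/4 + 7*x^3/24 - 9*x/2


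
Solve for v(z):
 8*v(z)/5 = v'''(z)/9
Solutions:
 v(z) = C3*exp(2*15^(2/3)*z/5) + (C1*sin(3*3^(1/6)*5^(2/3)*z/5) + C2*cos(3*3^(1/6)*5^(2/3)*z/5))*exp(-15^(2/3)*z/5)


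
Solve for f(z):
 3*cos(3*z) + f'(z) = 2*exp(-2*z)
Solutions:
 f(z) = C1 - sin(3*z) - exp(-2*z)


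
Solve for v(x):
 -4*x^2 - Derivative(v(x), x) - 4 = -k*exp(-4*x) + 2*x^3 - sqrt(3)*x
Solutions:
 v(x) = C1 - k*exp(-4*x)/4 - x^4/2 - 4*x^3/3 + sqrt(3)*x^2/2 - 4*x


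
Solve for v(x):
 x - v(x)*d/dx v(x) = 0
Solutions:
 v(x) = -sqrt(C1 + x^2)
 v(x) = sqrt(C1 + x^2)


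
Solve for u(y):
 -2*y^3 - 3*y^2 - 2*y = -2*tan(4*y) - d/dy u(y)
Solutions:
 u(y) = C1 + y^4/2 + y^3 + y^2 + log(cos(4*y))/2


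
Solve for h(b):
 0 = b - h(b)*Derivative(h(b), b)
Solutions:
 h(b) = -sqrt(C1 + b^2)
 h(b) = sqrt(C1 + b^2)


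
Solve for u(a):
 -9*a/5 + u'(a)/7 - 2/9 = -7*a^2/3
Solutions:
 u(a) = C1 - 49*a^3/9 + 63*a^2/10 + 14*a/9


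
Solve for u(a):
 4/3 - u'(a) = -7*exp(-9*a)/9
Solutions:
 u(a) = C1 + 4*a/3 - 7*exp(-9*a)/81


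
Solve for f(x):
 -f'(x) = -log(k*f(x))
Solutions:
 li(k*f(x))/k = C1 + x


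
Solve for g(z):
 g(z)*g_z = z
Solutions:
 g(z) = -sqrt(C1 + z^2)
 g(z) = sqrt(C1 + z^2)


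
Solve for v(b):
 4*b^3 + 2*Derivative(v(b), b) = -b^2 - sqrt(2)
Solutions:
 v(b) = C1 - b^4/2 - b^3/6 - sqrt(2)*b/2


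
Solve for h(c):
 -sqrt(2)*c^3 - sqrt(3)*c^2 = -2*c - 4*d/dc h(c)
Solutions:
 h(c) = C1 + sqrt(2)*c^4/16 + sqrt(3)*c^3/12 - c^2/4


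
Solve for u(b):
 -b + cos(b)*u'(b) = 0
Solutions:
 u(b) = C1 + Integral(b/cos(b), b)


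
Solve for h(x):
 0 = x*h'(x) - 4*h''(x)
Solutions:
 h(x) = C1 + C2*erfi(sqrt(2)*x/4)


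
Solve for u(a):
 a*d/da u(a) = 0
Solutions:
 u(a) = C1


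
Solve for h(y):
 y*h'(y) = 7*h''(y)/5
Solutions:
 h(y) = C1 + C2*erfi(sqrt(70)*y/14)


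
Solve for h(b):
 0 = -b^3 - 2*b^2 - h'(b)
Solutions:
 h(b) = C1 - b^4/4 - 2*b^3/3


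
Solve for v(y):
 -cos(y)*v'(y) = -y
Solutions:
 v(y) = C1 + Integral(y/cos(y), y)


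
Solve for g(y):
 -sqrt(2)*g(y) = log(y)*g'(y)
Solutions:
 g(y) = C1*exp(-sqrt(2)*li(y))


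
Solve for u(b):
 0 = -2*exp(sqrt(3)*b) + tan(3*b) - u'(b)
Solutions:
 u(b) = C1 - 2*sqrt(3)*exp(sqrt(3)*b)/3 - log(cos(3*b))/3


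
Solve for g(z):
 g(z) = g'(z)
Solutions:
 g(z) = C1*exp(z)


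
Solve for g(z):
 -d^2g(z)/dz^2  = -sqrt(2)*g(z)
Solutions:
 g(z) = C1*exp(-2^(1/4)*z) + C2*exp(2^(1/4)*z)


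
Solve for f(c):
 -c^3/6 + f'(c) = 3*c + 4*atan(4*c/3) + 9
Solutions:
 f(c) = C1 + c^4/24 + 3*c^2/2 + 4*c*atan(4*c/3) + 9*c - 3*log(16*c^2 + 9)/2


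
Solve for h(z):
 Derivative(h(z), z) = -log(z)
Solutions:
 h(z) = C1 - z*log(z) + z


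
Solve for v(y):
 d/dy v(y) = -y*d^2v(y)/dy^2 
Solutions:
 v(y) = C1 + C2*log(y)


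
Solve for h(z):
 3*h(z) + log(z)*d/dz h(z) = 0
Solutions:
 h(z) = C1*exp(-3*li(z))


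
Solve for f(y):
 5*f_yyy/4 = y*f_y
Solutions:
 f(y) = C1 + Integral(C2*airyai(10^(2/3)*y/5) + C3*airybi(10^(2/3)*y/5), y)


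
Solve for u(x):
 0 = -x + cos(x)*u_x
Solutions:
 u(x) = C1 + Integral(x/cos(x), x)


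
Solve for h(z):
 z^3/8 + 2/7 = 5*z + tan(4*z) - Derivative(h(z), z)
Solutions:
 h(z) = C1 - z^4/32 + 5*z^2/2 - 2*z/7 - log(cos(4*z))/4


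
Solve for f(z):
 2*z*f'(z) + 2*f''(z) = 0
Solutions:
 f(z) = C1 + C2*erf(sqrt(2)*z/2)


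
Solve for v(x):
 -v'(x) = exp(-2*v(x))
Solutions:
 v(x) = log(-sqrt(C1 - 2*x))
 v(x) = log(C1 - 2*x)/2


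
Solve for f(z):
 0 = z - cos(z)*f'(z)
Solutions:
 f(z) = C1 + Integral(z/cos(z), z)


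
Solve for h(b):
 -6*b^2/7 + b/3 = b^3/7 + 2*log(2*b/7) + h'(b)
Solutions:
 h(b) = C1 - b^4/28 - 2*b^3/7 + b^2/6 - 2*b*log(b) + 2*b + b*log(49/4)


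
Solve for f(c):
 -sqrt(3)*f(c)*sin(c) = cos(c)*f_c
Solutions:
 f(c) = C1*cos(c)^(sqrt(3))


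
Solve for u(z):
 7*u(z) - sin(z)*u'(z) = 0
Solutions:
 u(z) = C1*sqrt(cos(z) - 1)*(cos(z)^3 - 3*cos(z)^2 + 3*cos(z) - 1)/(sqrt(cos(z) + 1)*(cos(z)^3 + 3*cos(z)^2 + 3*cos(z) + 1))


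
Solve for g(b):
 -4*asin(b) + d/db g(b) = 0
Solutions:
 g(b) = C1 + 4*b*asin(b) + 4*sqrt(1 - b^2)


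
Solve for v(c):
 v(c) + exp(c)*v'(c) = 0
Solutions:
 v(c) = C1*exp(exp(-c))


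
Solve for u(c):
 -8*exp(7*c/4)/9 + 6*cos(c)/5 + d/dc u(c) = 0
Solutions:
 u(c) = C1 + 32*exp(7*c/4)/63 - 6*sin(c)/5


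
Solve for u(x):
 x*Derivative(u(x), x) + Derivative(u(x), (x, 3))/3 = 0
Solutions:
 u(x) = C1 + Integral(C2*airyai(-3^(1/3)*x) + C3*airybi(-3^(1/3)*x), x)


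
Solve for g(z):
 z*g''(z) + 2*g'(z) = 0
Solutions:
 g(z) = C1 + C2/z


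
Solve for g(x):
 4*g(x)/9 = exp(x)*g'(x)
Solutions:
 g(x) = C1*exp(-4*exp(-x)/9)


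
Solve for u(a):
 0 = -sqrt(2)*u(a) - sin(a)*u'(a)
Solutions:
 u(a) = C1*(cos(a) + 1)^(sqrt(2)/2)/(cos(a) - 1)^(sqrt(2)/2)


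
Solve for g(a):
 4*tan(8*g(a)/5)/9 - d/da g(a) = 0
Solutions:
 g(a) = -5*asin(C1*exp(32*a/45))/8 + 5*pi/8
 g(a) = 5*asin(C1*exp(32*a/45))/8


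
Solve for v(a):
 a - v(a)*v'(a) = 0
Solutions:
 v(a) = -sqrt(C1 + a^2)
 v(a) = sqrt(C1 + a^2)


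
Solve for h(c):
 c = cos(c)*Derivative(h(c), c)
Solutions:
 h(c) = C1 + Integral(c/cos(c), c)


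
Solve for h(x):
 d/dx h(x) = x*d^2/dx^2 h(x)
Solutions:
 h(x) = C1 + C2*x^2


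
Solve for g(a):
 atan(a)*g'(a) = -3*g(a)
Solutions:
 g(a) = C1*exp(-3*Integral(1/atan(a), a))


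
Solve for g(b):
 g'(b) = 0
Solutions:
 g(b) = C1


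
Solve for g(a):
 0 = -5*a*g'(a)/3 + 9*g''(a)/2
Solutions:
 g(a) = C1 + C2*erfi(sqrt(15)*a/9)


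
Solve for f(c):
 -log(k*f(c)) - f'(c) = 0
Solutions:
 li(k*f(c))/k = C1 - c


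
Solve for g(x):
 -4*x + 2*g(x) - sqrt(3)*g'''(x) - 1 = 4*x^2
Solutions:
 g(x) = C3*exp(2^(1/3)*3^(5/6)*x/3) + 2*x^2 + 2*x + (C1*sin(6^(1/3)*x/2) + C2*cos(6^(1/3)*x/2))*exp(-2^(1/3)*3^(5/6)*x/6) + 1/2


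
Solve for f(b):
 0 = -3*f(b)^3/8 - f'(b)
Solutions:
 f(b) = -2*sqrt(-1/(C1 - 3*b))
 f(b) = 2*sqrt(-1/(C1 - 3*b))


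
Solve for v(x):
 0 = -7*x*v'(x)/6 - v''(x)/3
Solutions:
 v(x) = C1 + C2*erf(sqrt(7)*x/2)


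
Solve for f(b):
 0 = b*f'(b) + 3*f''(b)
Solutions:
 f(b) = C1 + C2*erf(sqrt(6)*b/6)


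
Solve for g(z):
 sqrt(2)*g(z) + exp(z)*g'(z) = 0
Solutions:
 g(z) = C1*exp(sqrt(2)*exp(-z))


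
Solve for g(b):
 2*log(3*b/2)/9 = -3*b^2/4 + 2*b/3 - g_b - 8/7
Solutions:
 g(b) = C1 - b^3/4 + b^2/3 - 2*b*log(b)/9 - 58*b/63 - 2*b*log(3)/9 + 2*b*log(2)/9


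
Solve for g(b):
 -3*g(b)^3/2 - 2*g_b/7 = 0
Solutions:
 g(b) = -sqrt(2)*sqrt(-1/(C1 - 21*b))
 g(b) = sqrt(2)*sqrt(-1/(C1 - 21*b))


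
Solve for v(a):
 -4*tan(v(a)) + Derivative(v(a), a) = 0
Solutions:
 v(a) = pi - asin(C1*exp(4*a))
 v(a) = asin(C1*exp(4*a))


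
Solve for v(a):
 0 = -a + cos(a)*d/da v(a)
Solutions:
 v(a) = C1 + Integral(a/cos(a), a)


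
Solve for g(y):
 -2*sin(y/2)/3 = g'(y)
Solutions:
 g(y) = C1 + 4*cos(y/2)/3


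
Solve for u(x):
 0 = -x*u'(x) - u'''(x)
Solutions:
 u(x) = C1 + Integral(C2*airyai(-x) + C3*airybi(-x), x)


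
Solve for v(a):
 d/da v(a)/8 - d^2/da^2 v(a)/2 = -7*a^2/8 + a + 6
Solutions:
 v(a) = C1 + C2*exp(a/4) - 7*a^3/3 - 24*a^2 - 144*a


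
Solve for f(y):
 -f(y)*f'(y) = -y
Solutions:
 f(y) = -sqrt(C1 + y^2)
 f(y) = sqrt(C1 + y^2)


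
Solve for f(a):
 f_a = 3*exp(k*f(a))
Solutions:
 f(a) = Piecewise((log(-1/(C1*k + 3*a*k))/k, Ne(k, 0)), (nan, True))
 f(a) = Piecewise((C1 + 3*a, Eq(k, 0)), (nan, True))


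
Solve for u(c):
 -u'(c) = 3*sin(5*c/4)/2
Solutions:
 u(c) = C1 + 6*cos(5*c/4)/5


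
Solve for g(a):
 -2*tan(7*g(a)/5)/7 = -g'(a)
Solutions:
 g(a) = -5*asin(C1*exp(2*a/5))/7 + 5*pi/7
 g(a) = 5*asin(C1*exp(2*a/5))/7


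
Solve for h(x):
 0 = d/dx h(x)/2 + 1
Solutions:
 h(x) = C1 - 2*x


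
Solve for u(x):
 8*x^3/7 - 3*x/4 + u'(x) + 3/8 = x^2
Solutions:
 u(x) = C1 - 2*x^4/7 + x^3/3 + 3*x^2/8 - 3*x/8
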